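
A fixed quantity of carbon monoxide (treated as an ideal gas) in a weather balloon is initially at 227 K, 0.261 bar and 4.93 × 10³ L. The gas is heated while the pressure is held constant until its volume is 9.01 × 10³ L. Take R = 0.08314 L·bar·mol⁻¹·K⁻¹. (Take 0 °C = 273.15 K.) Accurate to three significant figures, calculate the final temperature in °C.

Isobaric, so V/T is constant: P₂ = P₁; T₂ = T₁·(V₂/V₁) = 414.9 K.

T₂ ≈ 142 °C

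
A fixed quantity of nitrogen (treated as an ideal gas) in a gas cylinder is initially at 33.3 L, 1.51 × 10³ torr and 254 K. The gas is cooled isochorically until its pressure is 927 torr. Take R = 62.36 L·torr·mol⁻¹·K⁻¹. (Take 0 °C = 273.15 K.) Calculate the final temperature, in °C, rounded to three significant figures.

Isochoric, so P/T is constant: V₂ = V₁; T₂ = T₁·(P₂/P₁) = 155.9 K.

T₂ ≈ -117 °C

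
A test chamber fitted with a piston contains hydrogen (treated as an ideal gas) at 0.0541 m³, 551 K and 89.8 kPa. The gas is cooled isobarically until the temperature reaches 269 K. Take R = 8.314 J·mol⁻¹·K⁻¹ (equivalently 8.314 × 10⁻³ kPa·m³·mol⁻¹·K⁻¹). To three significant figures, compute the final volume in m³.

Isobaric, so V/T is constant: P₂ = P₁; V₂ = V₁·(T₂/T₁) = 0.02641 m³.

V₂ ≈ 0.0264 m³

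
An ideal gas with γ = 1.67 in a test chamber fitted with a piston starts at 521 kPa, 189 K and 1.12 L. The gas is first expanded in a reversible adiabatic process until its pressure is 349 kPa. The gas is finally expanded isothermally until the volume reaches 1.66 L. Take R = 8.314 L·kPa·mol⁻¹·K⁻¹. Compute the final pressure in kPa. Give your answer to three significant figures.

Reversible adiabatic, γ = 1.67: T₂ = T₁·(P₂/P₁)^((γ−1)/γ) = 160.9 K; V₂ = V₁·(P₁/P₂)^(1/γ) = 1.424 L.
T constant ⇒ Boyle's law P V = const: T₃ = T₂; P₃ = P₂·(V₂/V₃) = 299.3 kPa.

P₃ ≈ 299 kPa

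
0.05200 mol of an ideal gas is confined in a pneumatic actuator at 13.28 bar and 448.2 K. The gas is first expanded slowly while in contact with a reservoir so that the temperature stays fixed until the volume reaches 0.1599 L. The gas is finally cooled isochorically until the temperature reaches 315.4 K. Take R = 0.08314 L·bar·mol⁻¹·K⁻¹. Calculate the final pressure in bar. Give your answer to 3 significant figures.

From PV = nRT: V₁ = nRT₁/P₁ = 0.1459 L.
T constant ⇒ Boyle's law P V = const: T₂ = T₁; P₂ = P₁·(V₁/V₂) = 12.12 bar.
V constant ⇒ P ∝ T: V₃ = V₂; P₃ = P₂·(T₃/T₂) = 8.528 bar.

P₃ ≈ 8.53 bar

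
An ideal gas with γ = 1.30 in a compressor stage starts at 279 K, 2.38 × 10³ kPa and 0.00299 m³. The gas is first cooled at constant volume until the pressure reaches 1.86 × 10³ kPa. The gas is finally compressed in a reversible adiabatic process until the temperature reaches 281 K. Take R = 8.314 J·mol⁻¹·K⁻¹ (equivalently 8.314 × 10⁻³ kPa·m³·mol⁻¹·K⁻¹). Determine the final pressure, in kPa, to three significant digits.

V constant ⇒ P ∝ T: V₂ = V₁; T₂ = T₁·(P₂/P₁) = 218.0 K.
Adiabatic (γ = 1.30), T V^(γ−1) and P V^γ constant: P₃ = P₂·(T₃/T₂)^(γ/(γ−1)) = 5583 kPa; V₃ = V₂·(T₂/T₃)^(1/(γ−1)) = 0.001284 m³.

P₃ ≈ 5.58e+03 kPa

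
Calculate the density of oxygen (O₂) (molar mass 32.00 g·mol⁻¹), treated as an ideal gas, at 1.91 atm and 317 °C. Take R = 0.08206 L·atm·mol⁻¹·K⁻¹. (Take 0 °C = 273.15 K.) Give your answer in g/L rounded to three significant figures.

ρ = PM/(RT) = (1.91 × 32.00) / (0.08206 × 590.1)

ρ ≈ 1.26 g/L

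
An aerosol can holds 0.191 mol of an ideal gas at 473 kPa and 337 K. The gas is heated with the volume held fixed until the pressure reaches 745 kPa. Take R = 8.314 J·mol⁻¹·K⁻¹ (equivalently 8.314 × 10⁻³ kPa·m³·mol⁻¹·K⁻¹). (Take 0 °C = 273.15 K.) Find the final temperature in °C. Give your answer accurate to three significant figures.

From PV = nRT: V₁ = nRT₁/P₁ = 0.001131 m³.
Isochoric, so P/T is constant: V₂ = V₁; T₂ = T₁·(P₂/P₁) = 530.8 K.

T₂ ≈ 258 °C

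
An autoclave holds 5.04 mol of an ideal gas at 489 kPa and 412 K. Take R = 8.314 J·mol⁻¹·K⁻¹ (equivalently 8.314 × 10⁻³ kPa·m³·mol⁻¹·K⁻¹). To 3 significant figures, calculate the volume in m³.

V ≈ 0.0353 m³

PV = nRT ⇒ V = nRT/P = (5.04 × 8.314 × 10⁻³ × 412) / 489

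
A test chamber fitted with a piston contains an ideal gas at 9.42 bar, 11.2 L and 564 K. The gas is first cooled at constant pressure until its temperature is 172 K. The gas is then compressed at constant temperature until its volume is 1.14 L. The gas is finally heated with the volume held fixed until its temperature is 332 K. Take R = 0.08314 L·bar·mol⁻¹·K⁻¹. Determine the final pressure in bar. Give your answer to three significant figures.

Isobaric, so V/T is constant: P₂ = P₁; V₂ = V₁·(T₂/T₁) = 3.416 L.
T constant ⇒ Boyle's law P V = const: T₃ = T₂; P₃ = P₂·(V₂/V₃) = 28.22 bar.
Isochoric, so P/T is constant: V₄ = V₃; P₄ = P₃·(T₄/T₃) = 54.48 bar.

P₄ ≈ 54.5 bar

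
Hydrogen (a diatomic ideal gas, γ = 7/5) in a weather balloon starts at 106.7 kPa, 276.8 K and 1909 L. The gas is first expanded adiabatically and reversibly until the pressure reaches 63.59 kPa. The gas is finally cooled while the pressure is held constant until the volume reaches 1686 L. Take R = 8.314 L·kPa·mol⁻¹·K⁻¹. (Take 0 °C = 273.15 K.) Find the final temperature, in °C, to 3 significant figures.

T₃ ≈ -127 °C

Adiabatic (γ = 7/5), T V^(γ−1) and P V^γ constant: T₂ = T₁·(P₂/P₁)^((γ−1)/γ) = 238.8 K; V₂ = V₁·(P₁/P₂)^(1/γ) = 2763 L.
P constant ⇒ V ∝ T: P₃ = P₂; T₃ = T₂·(V₃/V₂) = 145.7 K.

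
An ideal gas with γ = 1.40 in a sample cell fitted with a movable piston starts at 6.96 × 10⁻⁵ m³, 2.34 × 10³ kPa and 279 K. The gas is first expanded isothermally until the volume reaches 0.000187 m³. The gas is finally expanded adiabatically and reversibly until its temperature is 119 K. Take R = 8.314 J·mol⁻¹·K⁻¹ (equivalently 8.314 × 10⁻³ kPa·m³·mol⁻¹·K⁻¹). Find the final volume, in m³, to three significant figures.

T constant ⇒ Boyle's law P V = const: T₂ = T₁; P₂ = P₁·(V₁/V₂) = 870.9 kPa.
Reversible adiabatic, γ = 1.40: P₃ = P₂·(T₃/T₂)^(γ/(γ−1)) = 44.14 kPa; V₃ = V₂·(T₂/T₃)^(1/(γ−1)) = 0.001574 m³.

V₃ ≈ 0.00157 m³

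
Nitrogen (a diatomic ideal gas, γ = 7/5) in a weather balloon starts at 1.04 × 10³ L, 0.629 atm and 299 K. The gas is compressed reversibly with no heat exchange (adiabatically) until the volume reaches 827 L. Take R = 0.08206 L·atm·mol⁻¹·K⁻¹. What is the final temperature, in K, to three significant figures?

Reversible adiabatic, γ = 7/5: T₂ = T₁·(V₁/V₂)^(γ−1) = 327.7 K; P₂ = P₁·(V₁/V₂)^γ = 0.8669 atm.

T₂ ≈ 328 K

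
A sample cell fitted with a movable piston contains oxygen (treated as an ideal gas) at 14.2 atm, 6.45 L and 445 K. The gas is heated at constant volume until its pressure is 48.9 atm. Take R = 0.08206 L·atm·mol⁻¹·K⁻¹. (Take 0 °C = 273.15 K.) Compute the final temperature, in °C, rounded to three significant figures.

V constant ⇒ P ∝ T: V₂ = V₁; T₂ = T₁·(P₂/P₁) = 1532 K.

T₂ ≈ 1.26e+03 °C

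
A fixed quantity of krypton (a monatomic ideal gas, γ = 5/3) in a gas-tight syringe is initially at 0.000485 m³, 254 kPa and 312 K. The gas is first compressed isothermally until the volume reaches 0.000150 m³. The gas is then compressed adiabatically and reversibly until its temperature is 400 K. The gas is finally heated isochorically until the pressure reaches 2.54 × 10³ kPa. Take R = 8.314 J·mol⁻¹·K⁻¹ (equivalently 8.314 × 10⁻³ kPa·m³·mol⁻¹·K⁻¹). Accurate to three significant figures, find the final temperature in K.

T₄ ≈ 665 K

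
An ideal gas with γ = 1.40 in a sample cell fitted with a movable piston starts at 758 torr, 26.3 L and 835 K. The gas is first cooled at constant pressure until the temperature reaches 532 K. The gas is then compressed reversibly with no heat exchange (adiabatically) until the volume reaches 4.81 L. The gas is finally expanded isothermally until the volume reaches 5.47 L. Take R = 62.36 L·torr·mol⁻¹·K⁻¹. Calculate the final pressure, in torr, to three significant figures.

P constant ⇒ V ∝ T: P₂ = P₁; V₂ = V₁·(T₂/T₁) = 16.76 L.
Adiabatic (γ = 1.40), T V^(γ−1) and P V^γ constant: T₃ = T₂·(V₂/V₃)^(γ−1) = 876.4 K; P₃ = P₂·(V₂/V₃)^γ = 4350 torr.
T constant ⇒ Boyle's law P V = const: T₄ = T₃; P₄ = P₃·(V₃/V₄) = 3825 torr.

P₄ ≈ 3.83e+03 torr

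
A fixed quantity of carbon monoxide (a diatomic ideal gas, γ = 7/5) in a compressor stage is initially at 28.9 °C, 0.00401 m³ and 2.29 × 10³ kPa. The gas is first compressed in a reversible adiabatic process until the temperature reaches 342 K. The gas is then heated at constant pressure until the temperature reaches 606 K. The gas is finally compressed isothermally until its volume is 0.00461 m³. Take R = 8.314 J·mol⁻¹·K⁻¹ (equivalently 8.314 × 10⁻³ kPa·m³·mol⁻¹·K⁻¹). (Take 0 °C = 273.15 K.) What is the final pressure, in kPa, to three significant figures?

P₄ ≈ 4.00e+03 kPa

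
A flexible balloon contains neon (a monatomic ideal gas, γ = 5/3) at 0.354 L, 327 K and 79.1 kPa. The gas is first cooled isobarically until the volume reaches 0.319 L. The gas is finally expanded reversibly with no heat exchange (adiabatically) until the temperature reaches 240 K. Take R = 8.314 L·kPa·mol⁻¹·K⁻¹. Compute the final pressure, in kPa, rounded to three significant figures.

Isobaric, so V/T is constant: P₂ = P₁; T₂ = T₁·(V₂/V₁) = 294.7 K.
Reversible adiabatic, γ = 5/3: P₃ = P₂·(T₃/T₂)^(γ/(γ−1)) = 47.36 kPa; V₃ = V₂·(T₂/T₃)^(1/(γ−1)) = 0.4340 L.

P₃ ≈ 47.4 kPa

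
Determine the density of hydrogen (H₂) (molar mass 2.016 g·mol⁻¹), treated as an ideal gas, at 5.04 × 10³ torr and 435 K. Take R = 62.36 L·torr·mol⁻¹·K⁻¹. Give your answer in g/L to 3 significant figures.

ρ ≈ 0.375 g/L

ρ = PM/(RT) = (5.04e+03 × 2.016) / (62.36 × 435.0)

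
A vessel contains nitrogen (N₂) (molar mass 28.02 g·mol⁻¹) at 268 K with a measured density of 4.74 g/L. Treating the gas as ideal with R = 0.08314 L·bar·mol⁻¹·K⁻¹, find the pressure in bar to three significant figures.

P ≈ 3.77 bar

ρ = PM/(RT) ⇒ P = ρRT/M = (4.74 × 0.08314 × 268.0) / 28.02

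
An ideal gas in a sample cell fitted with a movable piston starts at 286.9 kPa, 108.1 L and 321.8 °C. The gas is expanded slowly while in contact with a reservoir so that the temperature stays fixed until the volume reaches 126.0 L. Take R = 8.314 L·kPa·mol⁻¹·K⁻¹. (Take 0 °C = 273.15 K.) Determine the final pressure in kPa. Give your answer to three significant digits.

Convert: T₁ = 595.0 K.
T constant ⇒ Boyle's law P V = const: T₂ = T₁; P₂ = P₁·(V₁/V₂) = 246.1 kPa.

P₂ ≈ 246 kPa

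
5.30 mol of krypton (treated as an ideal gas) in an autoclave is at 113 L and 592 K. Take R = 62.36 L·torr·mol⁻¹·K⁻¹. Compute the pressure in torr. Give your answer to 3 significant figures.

P ≈ 1.73e+03 torr

PV = nRT ⇒ P = nRT/V = (5.30 × 62.36 × 592) / 113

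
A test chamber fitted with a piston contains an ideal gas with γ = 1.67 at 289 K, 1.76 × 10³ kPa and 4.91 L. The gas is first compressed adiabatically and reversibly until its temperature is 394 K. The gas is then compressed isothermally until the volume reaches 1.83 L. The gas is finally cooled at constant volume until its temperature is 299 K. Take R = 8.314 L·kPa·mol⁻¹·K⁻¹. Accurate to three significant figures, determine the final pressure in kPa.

P₄ ≈ 4.89e+03 kPa

Reversible adiabatic, γ = 1.67: P₂ = P₁·(T₂/T₁)^(γ/(γ−1)) = 3811 kPa; V₂ = V₁·(T₁/T₂)^(1/(γ−1)) = 3.092 L.
T constant ⇒ Boyle's law P V = const: T₃ = T₂; P₃ = P₂·(V₂/V₃) = 6438 kPa.
Isochoric, so P/T is constant: V₄ = V₃; P₄ = P₃·(T₄/T₃) = 4886 kPa.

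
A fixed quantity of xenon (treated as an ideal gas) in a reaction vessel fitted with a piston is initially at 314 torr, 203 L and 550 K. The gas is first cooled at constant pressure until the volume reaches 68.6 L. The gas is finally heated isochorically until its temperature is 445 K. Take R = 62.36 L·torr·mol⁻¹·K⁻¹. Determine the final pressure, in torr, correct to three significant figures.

P₃ ≈ 752 torr

P constant ⇒ V ∝ T: P₂ = P₁; T₂ = T₁·(V₂/V₁) = 185.9 K.
V constant ⇒ P ∝ T: V₃ = V₂; P₃ = P₂·(T₃/T₂) = 751.8 torr.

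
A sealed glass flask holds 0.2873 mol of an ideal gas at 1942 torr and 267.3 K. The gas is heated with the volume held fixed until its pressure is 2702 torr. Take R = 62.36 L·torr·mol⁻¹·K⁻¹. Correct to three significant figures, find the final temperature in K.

T₂ ≈ 372 K

From PV = nRT: V₁ = nRT₁/P₁ = 2.466 L.
Isochoric, so P/T is constant: V₂ = V₁; T₂ = T₁·(P₂/P₁) = 371.9 K.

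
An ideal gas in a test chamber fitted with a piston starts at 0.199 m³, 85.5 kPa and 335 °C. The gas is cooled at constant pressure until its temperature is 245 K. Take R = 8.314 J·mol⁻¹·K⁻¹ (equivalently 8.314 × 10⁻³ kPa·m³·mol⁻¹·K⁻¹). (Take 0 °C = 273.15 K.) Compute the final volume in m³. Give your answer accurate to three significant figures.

Convert: T₁ = 608.1 K.
P constant ⇒ V ∝ T: P₂ = P₁; V₂ = V₁·(T₂/T₁) = 0.08017 m³.

V₂ ≈ 0.0802 m³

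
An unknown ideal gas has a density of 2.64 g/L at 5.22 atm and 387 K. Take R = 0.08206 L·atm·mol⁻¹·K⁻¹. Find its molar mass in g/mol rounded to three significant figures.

M ≈ 16.1 g/mol

ρ = PM/(RT) ⇒ M = ρRT/P = (2.64 × 0.08206 × 387.0) / 5.22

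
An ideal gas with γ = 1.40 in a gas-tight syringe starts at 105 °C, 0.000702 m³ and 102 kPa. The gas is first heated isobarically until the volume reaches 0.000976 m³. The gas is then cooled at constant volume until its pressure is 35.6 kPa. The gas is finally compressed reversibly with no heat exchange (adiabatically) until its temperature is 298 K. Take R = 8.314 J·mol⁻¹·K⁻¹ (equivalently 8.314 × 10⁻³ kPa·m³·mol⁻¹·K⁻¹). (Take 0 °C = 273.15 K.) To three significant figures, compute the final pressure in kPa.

P₄ ≈ 194 kPa

Convert: T₁ = 378.1 K.
Isobaric, so V/T is constant: P₂ = P₁; T₂ = T₁·(V₂/V₁) = 525.7 K.
Isochoric, so P/T is constant: V₃ = V₂; T₃ = T₂·(P₃/P₂) = 183.5 K.
Reversible adiabatic, γ = 1.40: P₄ = P₃·(T₄/T₃)^(γ/(γ−1)) = 194.3 kPa; V₄ = V₃·(T₃/T₄)^(1/(γ−1)) = 0.0002904 m³.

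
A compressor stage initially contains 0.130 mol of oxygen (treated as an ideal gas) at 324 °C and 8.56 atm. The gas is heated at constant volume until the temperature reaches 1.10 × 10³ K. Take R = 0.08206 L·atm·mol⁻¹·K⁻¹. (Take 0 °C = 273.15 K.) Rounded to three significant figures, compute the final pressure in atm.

P₂ ≈ 15.8 atm

Convert: T₁ = 597.1 K.
From PV = nRT: V₁ = nRT₁/P₁ = 0.7442 L.
Isochoric, so P/T is constant: V₂ = V₁; P₂ = P₁·(T₂/T₁) = 15.77 atm.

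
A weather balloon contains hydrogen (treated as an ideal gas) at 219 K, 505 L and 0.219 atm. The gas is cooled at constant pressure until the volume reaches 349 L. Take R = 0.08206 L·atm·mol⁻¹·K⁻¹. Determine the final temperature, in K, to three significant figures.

P constant ⇒ V ∝ T: P₂ = P₁; T₂ = T₁·(V₂/V₁) = 151.3 K.

T₂ ≈ 151 K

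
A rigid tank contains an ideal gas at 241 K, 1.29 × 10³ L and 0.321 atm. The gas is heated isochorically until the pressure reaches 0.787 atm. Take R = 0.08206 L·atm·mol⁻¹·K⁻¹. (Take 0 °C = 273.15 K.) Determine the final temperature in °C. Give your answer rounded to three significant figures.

V constant ⇒ P ∝ T: V₂ = V₁; T₂ = T₁·(P₂/P₁) = 590.9 K.

T₂ ≈ 318 °C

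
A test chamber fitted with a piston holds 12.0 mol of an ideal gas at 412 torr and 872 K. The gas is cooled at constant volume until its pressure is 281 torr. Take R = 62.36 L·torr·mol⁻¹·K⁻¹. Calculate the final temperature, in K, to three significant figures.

T₂ ≈ 595 K

From PV = nRT: V₁ = nRT₁/P₁ = 1584 L.
V constant ⇒ P ∝ T: V₂ = V₁; T₂ = T₁·(P₂/P₁) = 594.7 K.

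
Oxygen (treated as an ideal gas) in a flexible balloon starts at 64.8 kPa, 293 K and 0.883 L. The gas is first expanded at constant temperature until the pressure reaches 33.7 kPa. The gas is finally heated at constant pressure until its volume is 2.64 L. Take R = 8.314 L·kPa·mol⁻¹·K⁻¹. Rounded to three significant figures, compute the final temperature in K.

T₃ ≈ 456 K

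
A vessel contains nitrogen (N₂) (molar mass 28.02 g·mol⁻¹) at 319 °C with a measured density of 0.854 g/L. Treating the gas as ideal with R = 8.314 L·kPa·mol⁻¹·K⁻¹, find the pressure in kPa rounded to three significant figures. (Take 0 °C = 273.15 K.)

ρ = PM/(RT) ⇒ P = ρRT/M = (0.854 × 8.314 × 592.1) / 28.02

P ≈ 150 kPa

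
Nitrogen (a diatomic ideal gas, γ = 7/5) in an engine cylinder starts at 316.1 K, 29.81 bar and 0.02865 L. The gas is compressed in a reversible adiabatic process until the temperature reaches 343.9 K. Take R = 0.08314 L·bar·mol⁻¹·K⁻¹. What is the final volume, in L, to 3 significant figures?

V₂ ≈ 0.0232 L

Reversible adiabatic, γ = 7/5: P₂ = P₁·(T₂/T₁)^(γ/(γ−1)) = 40.04 bar; V₂ = V₁·(T₁/T₂)^(1/(γ−1)) = 0.02321 L.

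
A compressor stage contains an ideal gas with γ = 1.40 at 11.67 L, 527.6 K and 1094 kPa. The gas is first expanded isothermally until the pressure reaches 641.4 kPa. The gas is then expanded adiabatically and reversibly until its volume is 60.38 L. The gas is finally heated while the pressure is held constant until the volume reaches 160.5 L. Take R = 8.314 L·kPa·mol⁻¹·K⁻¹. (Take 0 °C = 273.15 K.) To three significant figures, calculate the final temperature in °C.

T₄ ≈ 627 °C

T constant ⇒ Boyle's law P V = const: T₂ = T₁; V₂ = V₁·(P₁/P₂) = 19.90 L.
Reversible adiabatic, γ = 1.40: T₃ = T₂·(V₂/V₃)^(γ−1) = 338.5 K; P₃ = P₂·(V₂/V₃)^γ = 135.7 kPa.
Isobaric, so V/T is constant: P₄ = P₃; T₄ = T₃·(V₄/V₃) = 899.7 K.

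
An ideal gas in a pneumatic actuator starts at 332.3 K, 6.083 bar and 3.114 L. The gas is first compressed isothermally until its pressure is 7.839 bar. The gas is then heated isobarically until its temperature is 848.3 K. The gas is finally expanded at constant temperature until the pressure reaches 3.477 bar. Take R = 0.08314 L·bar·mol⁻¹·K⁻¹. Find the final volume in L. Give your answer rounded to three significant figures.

V₄ ≈ 13.9 L

T constant ⇒ Boyle's law P V = const: T₂ = T₁; V₂ = V₁·(P₁/P₂) = 2.416 L.
Isobaric, so V/T is constant: P₃ = P₂; V₃ = V₂·(T₃/T₂) = 6.169 L.
T constant ⇒ Boyle's law P V = const: T₄ = T₃; V₄ = V₃·(P₃/P₄) = 13.91 L.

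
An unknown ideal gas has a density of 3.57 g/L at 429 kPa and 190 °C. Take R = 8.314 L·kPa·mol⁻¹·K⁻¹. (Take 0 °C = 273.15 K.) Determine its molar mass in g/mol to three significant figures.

M ≈ 32.0 g/mol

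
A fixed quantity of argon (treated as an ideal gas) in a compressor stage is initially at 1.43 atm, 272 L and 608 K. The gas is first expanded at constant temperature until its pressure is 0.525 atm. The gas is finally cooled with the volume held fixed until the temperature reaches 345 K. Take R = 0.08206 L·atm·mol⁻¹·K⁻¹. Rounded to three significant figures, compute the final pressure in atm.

Isothermal, so P V is constant: T₂ = T₁; V₂ = V₁·(P₁/P₂) = 740.9 L.
Isochoric, so P/T is constant: V₃ = V₂; P₃ = P₂·(T₃/T₂) = 0.2979 atm.

P₃ ≈ 0.298 atm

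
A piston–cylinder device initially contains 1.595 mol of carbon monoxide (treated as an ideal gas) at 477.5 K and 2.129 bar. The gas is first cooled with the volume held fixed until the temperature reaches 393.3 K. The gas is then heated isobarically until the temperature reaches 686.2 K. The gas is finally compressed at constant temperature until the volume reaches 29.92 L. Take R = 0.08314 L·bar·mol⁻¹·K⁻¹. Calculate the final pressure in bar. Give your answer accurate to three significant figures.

P₄ ≈ 3.04 bar

From PV = nRT: V₁ = nRT₁/P₁ = 29.74 L.
V constant ⇒ P ∝ T: V₂ = V₁; P₂ = P₁·(T₂/T₁) = 1.754 bar.
Isobaric, so V/T is constant: P₃ = P₂; V₃ = V₂·(T₃/T₂) = 51.89 L.
Isothermal, so P V is constant: T₄ = T₃; P₄ = P₃·(V₃/V₄) = 3.041 bar.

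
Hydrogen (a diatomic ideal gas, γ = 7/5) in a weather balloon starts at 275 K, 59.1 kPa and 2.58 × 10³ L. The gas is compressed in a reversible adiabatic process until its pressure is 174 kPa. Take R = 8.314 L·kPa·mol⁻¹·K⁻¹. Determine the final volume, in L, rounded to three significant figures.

V₂ ≈ 1.19e+03 L

Reversible adiabatic, γ = 7/5: T₂ = T₁·(P₂/P₁)^((γ−1)/γ) = 374.4 K; V₂ = V₁·(P₁/P₂)^(1/γ) = 1193 L.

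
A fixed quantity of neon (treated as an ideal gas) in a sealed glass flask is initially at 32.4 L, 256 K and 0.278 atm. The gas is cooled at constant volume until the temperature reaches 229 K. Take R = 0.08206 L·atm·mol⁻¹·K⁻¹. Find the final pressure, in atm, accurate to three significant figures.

P₂ ≈ 0.249 atm

Isochoric, so P/T is constant: V₂ = V₁; P₂ = P₁·(T₂/T₁) = 0.2487 atm.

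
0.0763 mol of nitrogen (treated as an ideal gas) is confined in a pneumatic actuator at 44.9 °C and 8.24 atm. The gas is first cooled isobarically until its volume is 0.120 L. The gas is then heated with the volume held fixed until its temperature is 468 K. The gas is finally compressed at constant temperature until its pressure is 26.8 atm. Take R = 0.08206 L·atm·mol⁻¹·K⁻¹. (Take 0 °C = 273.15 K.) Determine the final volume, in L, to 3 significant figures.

Convert: T₁ = 318.0 K.
From PV = nRT: V₁ = nRT₁/P₁ = 0.2417 L.
Isobaric, so V/T is constant: P₂ = P₁; T₂ = T₁·(V₂/V₁) = 157.9 K.
V constant ⇒ P ∝ T: V₃ = V₂; P₃ = P₂·(T₃/T₂) = 24.42 atm.
T constant ⇒ Boyle's law P V = const: T₄ = T₃; V₄ = V₃·(P₃/P₄) = 0.1093 L.

V₄ ≈ 0.109 L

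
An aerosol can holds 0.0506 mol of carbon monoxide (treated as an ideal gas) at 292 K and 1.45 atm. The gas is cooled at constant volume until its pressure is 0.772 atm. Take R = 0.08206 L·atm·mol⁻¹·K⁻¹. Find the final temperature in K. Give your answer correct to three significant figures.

T₂ ≈ 155 K

From PV = nRT: V₁ = nRT₁/P₁ = 0.8362 L.
V constant ⇒ P ∝ T: V₂ = V₁; T₂ = T₁·(P₂/P₁) = 155.5 K.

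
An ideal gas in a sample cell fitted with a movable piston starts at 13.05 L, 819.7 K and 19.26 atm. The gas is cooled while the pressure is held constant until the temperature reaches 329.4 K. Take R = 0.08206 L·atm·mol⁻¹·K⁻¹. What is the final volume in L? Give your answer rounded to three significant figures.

V₂ ≈ 5.24 L

Isobaric, so V/T is constant: P₂ = P₁; V₂ = V₁·(T₂/T₁) = 5.244 L.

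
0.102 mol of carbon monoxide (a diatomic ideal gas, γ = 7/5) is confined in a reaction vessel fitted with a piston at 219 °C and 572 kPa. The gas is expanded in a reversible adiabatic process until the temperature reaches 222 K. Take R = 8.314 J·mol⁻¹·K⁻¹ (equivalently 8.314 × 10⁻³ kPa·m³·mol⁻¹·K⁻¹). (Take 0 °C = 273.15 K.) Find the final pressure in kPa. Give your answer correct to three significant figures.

P₂ ≈ 35.3 kPa

Convert: T₁ = 492.1 K.
From PV = nRT: V₁ = nRT₁/P₁ = 0.0007296 m³.
Reversible adiabatic, γ = 7/5: P₂ = P₁·(T₂/T₁)^(γ/(γ−1)) = 35.26 kPa; V₂ = V₁·(T₁/T₂)^(1/(γ−1)) = 0.005339 m³.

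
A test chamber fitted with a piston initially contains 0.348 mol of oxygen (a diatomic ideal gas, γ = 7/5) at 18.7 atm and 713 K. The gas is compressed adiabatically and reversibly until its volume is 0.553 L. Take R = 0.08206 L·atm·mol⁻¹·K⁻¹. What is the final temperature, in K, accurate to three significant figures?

T₂ ≈ 935 K

From PV = nRT: V₁ = nRT₁/P₁ = 1.089 L.
Adiabatic (γ = 7/5), T V^(γ−1) and P V^γ constant: T₂ = T₁·(V₁/V₂)^(γ−1) = 934.9 K; P₂ = P₁·(V₁/V₂)^γ = 48.28 atm.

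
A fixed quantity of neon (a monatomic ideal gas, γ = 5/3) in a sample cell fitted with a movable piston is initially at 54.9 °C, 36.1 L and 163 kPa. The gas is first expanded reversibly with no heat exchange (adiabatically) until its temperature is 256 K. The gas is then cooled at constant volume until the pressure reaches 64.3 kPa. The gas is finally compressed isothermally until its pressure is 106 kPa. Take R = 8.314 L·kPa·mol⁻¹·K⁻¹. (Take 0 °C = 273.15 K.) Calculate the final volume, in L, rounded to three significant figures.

Convert: T₁ = 328.0 K.
Reversible adiabatic, γ = 5/3: P₂ = P₁·(T₂/T₁)^(γ/(γ−1)) = 87.69 kPa; V₂ = V₁·(T₁/T₂)^(1/(γ−1)) = 52.37 L.
V constant ⇒ P ∝ T: V₃ = V₂; T₃ = T₂·(P₃/P₂) = 187.7 K.
T constant ⇒ Boyle's law P V = const: T₄ = T₃; V₄ = V₃·(P₃/P₄) = 31.77 L.

V₄ ≈ 31.8 L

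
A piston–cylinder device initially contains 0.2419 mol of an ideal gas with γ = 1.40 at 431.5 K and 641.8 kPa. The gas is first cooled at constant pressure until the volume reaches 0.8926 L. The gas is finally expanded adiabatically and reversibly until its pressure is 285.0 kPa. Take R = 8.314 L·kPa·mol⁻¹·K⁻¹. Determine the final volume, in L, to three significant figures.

V₃ ≈ 1.59 L

From PV = nRT: V₁ = nRT₁/P₁ = 1.352 L.
Isobaric, so V/T is constant: P₂ = P₁; T₂ = T₁·(V₂/V₁) = 284.8 K.
Reversible adiabatic, γ = 1.40: T₃ = T₂·(P₃/P₂)^((γ−1)/γ) = 225.9 K; V₃ = V₂·(P₂/P₃)^(1/γ) = 1.594 L.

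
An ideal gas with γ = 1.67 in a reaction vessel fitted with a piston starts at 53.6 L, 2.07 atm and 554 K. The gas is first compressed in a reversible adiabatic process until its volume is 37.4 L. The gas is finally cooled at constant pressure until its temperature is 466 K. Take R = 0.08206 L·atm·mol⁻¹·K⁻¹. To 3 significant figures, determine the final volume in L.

Adiabatic (γ = 1.67), T V^(γ−1) and P V^γ constant: T₂ = T₁·(V₁/V₂)^(γ−1) = 705.1 K; P₂ = P₁·(V₁/V₂)^γ = 3.776 atm.
Isobaric, so V/T is constant: P₃ = P₂; V₃ = V₂·(T₃/T₂) = 24.72 L.

V₃ ≈ 24.7 L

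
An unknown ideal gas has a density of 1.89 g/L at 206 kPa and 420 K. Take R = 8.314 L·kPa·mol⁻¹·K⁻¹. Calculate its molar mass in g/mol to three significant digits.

M ≈ 32.0 g/mol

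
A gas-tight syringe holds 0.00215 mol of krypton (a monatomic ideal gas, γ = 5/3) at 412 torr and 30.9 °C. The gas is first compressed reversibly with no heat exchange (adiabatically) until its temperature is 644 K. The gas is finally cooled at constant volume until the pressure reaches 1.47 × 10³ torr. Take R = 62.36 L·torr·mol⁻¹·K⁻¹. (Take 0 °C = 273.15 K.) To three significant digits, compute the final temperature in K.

T₃ ≈ 352 K

Convert: T₁ = 304.0 K.
From PV = nRT: V₁ = nRT₁/P₁ = 0.09894 L.
Adiabatic (γ = 5/3), T V^(γ−1) and P V^γ constant: P₂ = P₁·(T₂/T₁)^(γ/(γ−1)) = 2690 torr; V₂ = V₁·(T₁/T₂)^(1/(γ−1)) = 0.03210 L.
V constant ⇒ P ∝ T: V₃ = V₂; T₃ = T₂·(P₃/P₂) = 351.9 K.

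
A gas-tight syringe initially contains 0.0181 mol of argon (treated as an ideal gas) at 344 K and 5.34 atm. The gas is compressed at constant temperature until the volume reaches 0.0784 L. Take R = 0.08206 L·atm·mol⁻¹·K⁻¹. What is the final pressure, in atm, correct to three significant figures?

P₂ ≈ 6.52 atm

From PV = nRT: V₁ = nRT₁/P₁ = 0.09568 L.
T constant ⇒ Boyle's law P V = const: T₂ = T₁; P₂ = P₁·(V₁/V₂) = 6.517 atm.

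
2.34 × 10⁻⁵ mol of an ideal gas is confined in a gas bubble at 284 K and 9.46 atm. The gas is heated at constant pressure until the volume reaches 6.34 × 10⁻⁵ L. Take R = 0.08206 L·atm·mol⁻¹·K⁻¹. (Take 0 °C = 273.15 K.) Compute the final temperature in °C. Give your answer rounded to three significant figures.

T₂ ≈ 39.2 °C

From PV = nRT: V₁ = nRT₁/P₁ = 5.765e-05 L.
P constant ⇒ V ∝ T: P₂ = P₁; T₂ = T₁·(V₂/V₁) = 312.3 K.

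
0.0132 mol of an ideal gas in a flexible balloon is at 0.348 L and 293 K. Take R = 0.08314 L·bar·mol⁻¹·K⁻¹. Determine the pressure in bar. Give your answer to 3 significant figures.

PV = nRT ⇒ P = nRT/V = (0.0132 × 0.08314 × 293) / 0.348

P ≈ 0.924 bar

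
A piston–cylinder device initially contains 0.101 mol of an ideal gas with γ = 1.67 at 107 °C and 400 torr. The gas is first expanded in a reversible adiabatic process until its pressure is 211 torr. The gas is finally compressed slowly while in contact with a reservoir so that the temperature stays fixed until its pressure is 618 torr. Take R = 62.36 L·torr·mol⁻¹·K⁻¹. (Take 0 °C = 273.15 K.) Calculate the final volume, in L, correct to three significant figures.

Convert: T₁ = 380.1 K.
From PV = nRT: V₁ = nRT₁/P₁ = 5.986 L.
Reversible adiabatic, γ = 1.67: T₂ = T₁·(P₂/P₁)^((γ−1)/γ) = 294.1 K; V₂ = V₁·(P₁/P₂)^(1/γ) = 8.779 L.
Isothermal, so P V is constant: T₃ = T₂; V₃ = V₂·(P₂/P₃) = 2.997 L.

V₃ ≈ 3.00 L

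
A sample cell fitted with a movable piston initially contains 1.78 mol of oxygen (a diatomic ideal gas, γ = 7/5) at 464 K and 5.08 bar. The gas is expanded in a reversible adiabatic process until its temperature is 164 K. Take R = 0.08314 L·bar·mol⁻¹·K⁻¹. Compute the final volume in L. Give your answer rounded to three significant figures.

V₂ ≈ 182 L

From PV = nRT: V₁ = nRT₁/P₁ = 13.52 L.
Adiabatic (γ = 7/5), T V^(γ−1) and P V^γ constant: P₂ = P₁·(T₂/T₁)^(γ/(γ−1)) = 0.1334 bar; V₂ = V₁·(T₁/T₂)^(1/(γ−1)) = 182.0 L.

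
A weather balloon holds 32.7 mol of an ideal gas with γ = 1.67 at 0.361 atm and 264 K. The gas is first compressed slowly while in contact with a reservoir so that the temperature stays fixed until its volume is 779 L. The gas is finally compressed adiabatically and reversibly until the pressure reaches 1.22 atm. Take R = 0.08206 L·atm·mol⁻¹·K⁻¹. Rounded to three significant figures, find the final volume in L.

V₃ ≈ 653 L

From PV = nRT: V₁ = nRT₁/P₁ = 1962 L.
T constant ⇒ Boyle's law P V = const: T₂ = T₁; P₂ = P₁·(V₁/V₂) = 0.9094 atm.
Reversible adiabatic, γ = 1.67: T₃ = T₂·(P₃/P₂)^((γ−1)/γ) = 297.0 K; V₃ = V₂·(P₂/P₃)^(1/γ) = 653.3 L.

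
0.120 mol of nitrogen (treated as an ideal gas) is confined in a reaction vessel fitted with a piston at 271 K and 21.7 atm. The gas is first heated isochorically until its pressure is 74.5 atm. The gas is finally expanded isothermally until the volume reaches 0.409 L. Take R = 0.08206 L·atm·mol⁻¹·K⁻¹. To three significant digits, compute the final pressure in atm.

P₃ ≈ 22.4 atm

From PV = nRT: V₁ = nRT₁/P₁ = 0.1230 L.
Isochoric, so P/T is constant: V₂ = V₁; T₂ = T₁·(P₂/P₁) = 930.4 K.
T constant ⇒ Boyle's law P V = const: T₃ = T₂; P₃ = P₂·(V₂/V₃) = 22.40 atm.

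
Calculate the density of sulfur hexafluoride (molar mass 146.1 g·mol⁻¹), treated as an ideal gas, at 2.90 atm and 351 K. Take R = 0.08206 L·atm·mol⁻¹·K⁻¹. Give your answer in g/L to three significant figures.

ρ ≈ 14.7 g/L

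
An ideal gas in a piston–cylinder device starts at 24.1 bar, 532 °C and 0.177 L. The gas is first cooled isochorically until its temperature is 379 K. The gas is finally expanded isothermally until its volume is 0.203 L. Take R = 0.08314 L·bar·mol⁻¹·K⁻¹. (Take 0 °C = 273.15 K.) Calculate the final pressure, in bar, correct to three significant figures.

Convert: T₁ = 805.1 K.
Isochoric, so P/T is constant: V₂ = V₁; P₂ = P₁·(T₂/T₁) = 11.34 bar.
Isothermal, so P V is constant: T₃ = T₂; P₃ = P₂·(V₂/V₃) = 9.891 bar.

P₃ ≈ 9.89 bar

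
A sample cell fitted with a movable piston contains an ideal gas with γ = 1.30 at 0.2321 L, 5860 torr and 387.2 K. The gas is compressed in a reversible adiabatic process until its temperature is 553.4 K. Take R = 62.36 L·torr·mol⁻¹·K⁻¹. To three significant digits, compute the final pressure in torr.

P₂ ≈ 2.75e+04 torr

Adiabatic (γ = 1.30), T V^(γ−1) and P V^γ constant: P₂ = P₁·(T₂/T₁)^(γ/(γ−1)) = 2.754e+04 torr; V₂ = V₁·(T₁/T₂)^(1/(γ−1)) = 0.07058 L.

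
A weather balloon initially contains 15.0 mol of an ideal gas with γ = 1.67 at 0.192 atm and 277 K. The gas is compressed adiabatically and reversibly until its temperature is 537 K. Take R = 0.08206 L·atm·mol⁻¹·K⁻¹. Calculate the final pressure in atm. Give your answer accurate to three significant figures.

From PV = nRT: V₁ = nRT₁/P₁ = 1776 L.
Adiabatic (γ = 1.67), T V^(γ−1) and P V^γ constant: P₂ = P₁·(T₂/T₁)^(γ/(γ−1)) = 0.9998 atm; V₂ = V₁·(T₁/T₂)^(1/(γ−1)) = 661.2 L.

P₂ ≈ 1.00 atm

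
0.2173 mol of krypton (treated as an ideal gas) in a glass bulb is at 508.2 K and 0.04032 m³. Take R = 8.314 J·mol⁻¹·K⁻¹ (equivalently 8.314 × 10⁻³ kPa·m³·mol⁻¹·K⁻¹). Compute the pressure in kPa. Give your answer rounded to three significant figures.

P ≈ 22.8 kPa

PV = nRT ⇒ P = nRT/V = (0.2173 × 8.314 × 10⁻³ × 508.2) / 0.04032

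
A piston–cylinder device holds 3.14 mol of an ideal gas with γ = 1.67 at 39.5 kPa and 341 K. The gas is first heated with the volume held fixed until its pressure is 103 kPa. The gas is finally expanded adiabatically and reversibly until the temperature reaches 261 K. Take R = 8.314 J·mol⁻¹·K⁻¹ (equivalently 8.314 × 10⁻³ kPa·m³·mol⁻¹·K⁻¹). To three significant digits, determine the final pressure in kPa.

P₃ ≈ 4.85 kPa

From PV = nRT: V₁ = nRT₁/P₁ = 0.2254 m³.
Isochoric, so P/T is constant: V₂ = V₁; T₂ = T₁·(P₂/P₁) = 889.2 K.
Adiabatic (γ = 1.67), T V^(γ−1) and P V^γ constant: P₃ = P₂·(T₃/T₂)^(γ/(γ−1)) = 4.852 kPa; V₃ = V₂·(T₂/T₃)^(1/(γ−1)) = 1.404 m³.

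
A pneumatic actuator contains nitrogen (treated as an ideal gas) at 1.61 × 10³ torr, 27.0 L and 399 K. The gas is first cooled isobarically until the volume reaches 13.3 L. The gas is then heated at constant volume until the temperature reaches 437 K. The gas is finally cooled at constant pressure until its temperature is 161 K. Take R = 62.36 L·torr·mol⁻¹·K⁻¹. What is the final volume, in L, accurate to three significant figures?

V₄ ≈ 4.90 L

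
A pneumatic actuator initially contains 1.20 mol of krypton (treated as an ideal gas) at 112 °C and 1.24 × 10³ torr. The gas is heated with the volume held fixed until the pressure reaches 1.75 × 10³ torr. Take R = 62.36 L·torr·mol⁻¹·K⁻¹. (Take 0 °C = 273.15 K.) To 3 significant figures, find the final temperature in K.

Convert: T₁ = 385.1 K.
From PV = nRT: V₁ = nRT₁/P₁ = 23.24 L.
Isochoric, so P/T is constant: V₂ = V₁; T₂ = T₁·(P₂/P₁) = 543.6 K.

T₂ ≈ 544 K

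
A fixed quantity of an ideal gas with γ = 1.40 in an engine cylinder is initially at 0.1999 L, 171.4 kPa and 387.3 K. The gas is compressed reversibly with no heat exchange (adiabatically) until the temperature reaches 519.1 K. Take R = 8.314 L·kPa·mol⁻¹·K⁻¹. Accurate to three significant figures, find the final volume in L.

V₂ ≈ 0.0961 L

Adiabatic (γ = 1.40), T V^(γ−1) and P V^γ constant: P₂ = P₁·(T₂/T₁)^(γ/(γ−1)) = 477.8 kPa; V₂ = V₁·(T₁/T₂)^(1/(γ−1)) = 0.09612 L.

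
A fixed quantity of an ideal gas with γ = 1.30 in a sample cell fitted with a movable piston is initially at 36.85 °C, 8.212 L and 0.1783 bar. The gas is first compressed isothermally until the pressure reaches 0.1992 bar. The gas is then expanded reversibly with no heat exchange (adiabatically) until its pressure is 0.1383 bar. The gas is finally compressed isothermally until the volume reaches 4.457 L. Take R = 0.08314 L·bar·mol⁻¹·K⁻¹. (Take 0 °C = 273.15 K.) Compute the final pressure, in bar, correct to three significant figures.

Convert: T₁ = 310.0 K.
T constant ⇒ Boyle's law P V = const: T₂ = T₁; V₂ = V₁·(P₁/P₂) = 7.350 L.
Adiabatic (γ = 1.30), T V^(γ−1) and P V^γ constant: T₃ = T₂·(P₃/P₂)^((γ−1)/γ) = 285.0 K; V₃ = V₂·(P₂/P₃)^(1/γ) = 9.732 L.
T constant ⇒ Boyle's law P V = const: T₄ = T₃; P₄ = P₃·(V₃/V₄) = 0.3020 bar.

P₄ ≈ 0.302 bar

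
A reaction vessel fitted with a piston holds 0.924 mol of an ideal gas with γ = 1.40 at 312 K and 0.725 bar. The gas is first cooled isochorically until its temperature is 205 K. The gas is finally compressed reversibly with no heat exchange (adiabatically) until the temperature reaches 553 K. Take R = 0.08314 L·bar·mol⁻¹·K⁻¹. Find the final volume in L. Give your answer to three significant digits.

From PV = nRT: V₁ = nRT₁/P₁ = 33.06 L.
Isochoric, so P/T is constant: V₂ = V₁; P₂ = P₁·(T₂/T₁) = 0.4764 bar.
Adiabatic (γ = 1.40), T V^(γ−1) and P V^γ constant: P₃ = P₂·(T₃/T₂)^(γ/(γ−1)) = 15.36 bar; V₃ = V₂·(T₂/T₃)^(1/(γ−1)) = 2.766 L.

V₃ ≈ 2.77 L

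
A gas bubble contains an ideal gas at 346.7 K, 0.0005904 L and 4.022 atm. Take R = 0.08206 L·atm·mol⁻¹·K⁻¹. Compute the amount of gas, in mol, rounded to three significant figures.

n ≈ 8.35e-05 mol

PV = nRT ⇒ n = PV/(RT) = (4.022 × 0.0005904) / (0.08206 × 346.7)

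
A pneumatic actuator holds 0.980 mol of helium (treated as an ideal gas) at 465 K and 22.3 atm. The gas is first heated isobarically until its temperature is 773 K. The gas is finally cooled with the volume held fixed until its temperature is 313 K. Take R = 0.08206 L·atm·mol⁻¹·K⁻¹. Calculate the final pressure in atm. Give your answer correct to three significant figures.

From PV = nRT: V₁ = nRT₁/P₁ = 1.677 L.
Isobaric, so V/T is constant: P₂ = P₁; V₂ = V₁·(T₂/T₁) = 2.788 L.
Isochoric, so P/T is constant: V₃ = V₂; P₃ = P₂·(T₃/T₂) = 9.030 atm.

P₃ ≈ 9.03 atm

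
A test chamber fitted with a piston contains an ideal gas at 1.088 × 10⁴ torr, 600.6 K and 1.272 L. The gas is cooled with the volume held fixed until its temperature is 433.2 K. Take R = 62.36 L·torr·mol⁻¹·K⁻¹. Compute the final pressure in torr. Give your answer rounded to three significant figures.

P₂ ≈ 7.85e+03 torr

V constant ⇒ P ∝ T: V₂ = V₁; P₂ = P₁·(T₂/T₁) = 7848 torr.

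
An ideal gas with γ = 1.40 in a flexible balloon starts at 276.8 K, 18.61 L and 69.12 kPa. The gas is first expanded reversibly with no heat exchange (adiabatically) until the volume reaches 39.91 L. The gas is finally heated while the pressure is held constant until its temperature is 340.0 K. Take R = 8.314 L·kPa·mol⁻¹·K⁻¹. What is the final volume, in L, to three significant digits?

Reversible adiabatic, γ = 1.40: T₂ = T₁·(V₁/V₂)^(γ−1) = 204.0 K; P₂ = P₁·(V₁/V₂)^γ = 23.75 kPa.
Isobaric, so V/T is constant: P₃ = P₂; V₃ = V₂·(T₃/T₂) = 66.52 L.

V₃ ≈ 66.5 L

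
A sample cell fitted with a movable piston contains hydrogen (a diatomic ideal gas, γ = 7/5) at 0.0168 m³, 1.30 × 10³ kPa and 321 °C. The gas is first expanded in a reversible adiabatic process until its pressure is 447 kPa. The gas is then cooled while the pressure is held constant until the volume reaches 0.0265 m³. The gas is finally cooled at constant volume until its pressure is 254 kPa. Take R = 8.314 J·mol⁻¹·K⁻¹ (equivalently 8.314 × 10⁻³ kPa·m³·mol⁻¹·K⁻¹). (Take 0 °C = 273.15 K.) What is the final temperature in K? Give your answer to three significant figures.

T₄ ≈ 183 K

Convert: T₁ = 594.1 K.
Reversible adiabatic, γ = 7/5: T₂ = T₁·(P₂/P₁)^((γ−1)/γ) = 438.0 K; V₂ = V₁·(P₁/P₂)^(1/γ) = 0.03601 m³.
P constant ⇒ V ∝ T: P₃ = P₂; T₃ = T₂·(V₃/V₂) = 322.3 K.
Isochoric, so P/T is constant: V₄ = V₃; T₄ = T₃·(P₄/P₃) = 183.1 K.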